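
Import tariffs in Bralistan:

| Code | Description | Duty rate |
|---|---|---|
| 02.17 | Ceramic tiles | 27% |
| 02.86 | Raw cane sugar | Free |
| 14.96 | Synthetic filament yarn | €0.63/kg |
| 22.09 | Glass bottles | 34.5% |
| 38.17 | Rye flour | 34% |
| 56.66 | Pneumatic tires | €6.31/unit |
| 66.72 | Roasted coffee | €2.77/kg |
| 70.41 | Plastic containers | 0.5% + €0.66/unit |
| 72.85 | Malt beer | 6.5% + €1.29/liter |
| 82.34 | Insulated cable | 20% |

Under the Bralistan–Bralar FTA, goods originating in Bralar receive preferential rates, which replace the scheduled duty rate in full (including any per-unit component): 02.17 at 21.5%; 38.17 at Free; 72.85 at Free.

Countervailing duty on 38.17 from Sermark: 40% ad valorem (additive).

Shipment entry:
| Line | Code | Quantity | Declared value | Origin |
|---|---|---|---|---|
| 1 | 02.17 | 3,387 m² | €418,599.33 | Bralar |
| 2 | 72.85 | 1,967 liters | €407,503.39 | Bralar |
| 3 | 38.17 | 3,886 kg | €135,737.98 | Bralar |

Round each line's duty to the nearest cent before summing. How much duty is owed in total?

€89,998.86

Line 1 (02.17, Bralar, 3,387 m², €418,599.33):
Base rate for 02.17 is 27%.
Origin Bralar qualifies under the Bralistan–Bralar agreement and 02.17 is covered: preferential rate 21.5% applies instead.
Duty = €418,599.33 × 21.5% = €89,998.86.
Line 2 (72.85, Bralar, 1,967 liters, €407,503.39):
Base rate for 72.85 is 6.5% + €1.29/liter.
Origin Bralar qualifies under the Bralistan–Bralar agreement and 72.85 is covered: preferential rate Free applies instead.
Duty = €407,503.39 × 0% = €0.00.
Line 3 (38.17, Bralar, 3,886 kg, €135,737.98):
Base rate for 38.17 is 34%.
Origin Bralar qualifies under the Bralistan–Bralar agreement and 38.17 is covered: preferential rate Free applies instead.
The additional-duty order on 38.17 targets Sermark, not Bralar; it does not apply.
Duty = €135,737.98 × 0% = €0.00.
Total = €89,998.86 + €0.00 + €0.00 = €89,998.86.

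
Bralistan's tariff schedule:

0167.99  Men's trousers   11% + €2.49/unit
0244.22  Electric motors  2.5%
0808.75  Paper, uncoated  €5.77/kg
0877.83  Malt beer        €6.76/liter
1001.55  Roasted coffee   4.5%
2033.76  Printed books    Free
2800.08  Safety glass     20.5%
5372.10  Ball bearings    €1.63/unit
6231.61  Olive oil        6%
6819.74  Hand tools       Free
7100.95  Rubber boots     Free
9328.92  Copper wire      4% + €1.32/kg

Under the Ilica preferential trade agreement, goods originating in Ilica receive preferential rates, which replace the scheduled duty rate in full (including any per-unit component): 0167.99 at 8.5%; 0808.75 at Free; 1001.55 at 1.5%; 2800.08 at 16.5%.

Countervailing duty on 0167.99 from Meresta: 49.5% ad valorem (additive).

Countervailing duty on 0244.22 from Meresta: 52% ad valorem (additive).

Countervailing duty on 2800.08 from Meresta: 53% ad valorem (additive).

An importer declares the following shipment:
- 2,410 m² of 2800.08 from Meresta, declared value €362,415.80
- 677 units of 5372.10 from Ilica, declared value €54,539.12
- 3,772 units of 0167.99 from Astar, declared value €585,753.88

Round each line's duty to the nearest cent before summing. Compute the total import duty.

Line 1 (2800.08, Meresta, 2,410 m², €362,415.80):
Base rate for 2800.08 is 20.5%.
2800.08 has an FTA preferential rate, but origin Meresta is not Ilica; base rate stands.
Additional duty on 2800.08 from Meresta: +53%. Applied ad valorem rate: 20.5% + 53% = 73.5%.
Duty = €362,415.80 × 73.5% = €266,375.61.
Line 2 (5372.10, Ilica, 677 units, €54,539.12):
Base rate for 5372.10 is €1.63/unit.
Origin Ilica is the FTA partner but 5372.10 is not on the preference list; base rate stands.
Duty = 677 × €1.63 = €1,103.51.
Line 3 (0167.99, Astar, 3,772 units, €585,753.88):
Base rate for 0167.99 is 11% + €2.49/unit.
0167.99 has an FTA preferential rate, but origin Astar is not Ilica; base rate stands.
The additional-duty order on 0167.99 targets Meresta, not Astar; it does not apply.
Duty = €585,753.88 × 11% + 3,772 × €2.49 = €73,825.21.
Total = €266,375.61 + €1,103.51 + €73,825.21 = €341,304.33.

€341,304.33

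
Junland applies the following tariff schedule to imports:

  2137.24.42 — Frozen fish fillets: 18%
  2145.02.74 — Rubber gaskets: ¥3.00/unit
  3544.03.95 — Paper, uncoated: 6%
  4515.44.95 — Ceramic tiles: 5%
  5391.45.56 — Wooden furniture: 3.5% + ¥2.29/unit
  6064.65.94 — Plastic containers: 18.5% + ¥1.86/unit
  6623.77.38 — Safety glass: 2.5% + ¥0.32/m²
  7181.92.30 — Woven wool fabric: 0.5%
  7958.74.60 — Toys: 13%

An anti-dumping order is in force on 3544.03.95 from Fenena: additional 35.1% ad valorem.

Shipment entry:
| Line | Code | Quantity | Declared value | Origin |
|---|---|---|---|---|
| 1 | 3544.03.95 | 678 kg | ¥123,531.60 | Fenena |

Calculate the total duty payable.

¥50,771.49

Line 1 (3544.03.95, Fenena, 678 kg, ¥123,531.60):
Base rate for 3544.03.95 is 6%.
Additional duty on 3544.03.95 from Fenena: +35.1%. Applied ad valorem rate: 6% + 35.1% = 41.1%.
Duty = ¥123,531.60 × 41.1% = ¥50,771.49.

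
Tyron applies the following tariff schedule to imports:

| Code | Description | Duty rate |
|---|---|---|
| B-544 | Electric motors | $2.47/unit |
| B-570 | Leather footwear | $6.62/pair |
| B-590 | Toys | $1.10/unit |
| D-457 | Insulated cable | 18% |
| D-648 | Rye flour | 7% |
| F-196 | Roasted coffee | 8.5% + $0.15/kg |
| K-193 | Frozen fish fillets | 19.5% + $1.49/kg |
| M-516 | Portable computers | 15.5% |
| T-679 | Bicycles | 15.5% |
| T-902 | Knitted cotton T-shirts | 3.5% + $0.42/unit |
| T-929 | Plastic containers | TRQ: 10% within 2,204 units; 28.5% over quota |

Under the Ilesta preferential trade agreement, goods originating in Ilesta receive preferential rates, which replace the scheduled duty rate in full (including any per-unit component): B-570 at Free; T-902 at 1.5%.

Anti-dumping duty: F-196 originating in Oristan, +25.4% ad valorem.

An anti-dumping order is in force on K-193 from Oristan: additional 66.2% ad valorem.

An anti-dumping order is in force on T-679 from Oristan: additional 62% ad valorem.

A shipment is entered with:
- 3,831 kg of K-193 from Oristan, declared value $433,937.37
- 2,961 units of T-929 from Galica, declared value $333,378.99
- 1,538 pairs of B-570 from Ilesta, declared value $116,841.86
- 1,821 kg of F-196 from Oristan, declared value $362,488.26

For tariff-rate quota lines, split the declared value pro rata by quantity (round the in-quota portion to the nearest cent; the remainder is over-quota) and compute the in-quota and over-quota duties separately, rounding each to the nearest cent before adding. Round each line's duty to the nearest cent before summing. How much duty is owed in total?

Line 1 (K-193, Oristan, 3,831 kg, $433,937.37):
Base rate for K-193 is 19.5% + $1.49/kg.
Additional duty on K-193 from Oristan: +66.2%. Applied ad valorem rate: 19.5% + 66.2% = 85.7%.
Duty = $433,937.37 × 85.7% + 3,831 × $1.49 = $377,592.52.
Line 2 (T-929, Galica, 2,961 units, $333,378.99):
Code T-929 is under a tariff-rate quota (threshold 2,204 units). In-quota: 2,204 units at 10%; over-quota: 757 units at 28.5%.
Pro-rata value split: in-quota = $333,378.99 × 2,204/2,961 = $248,148.36; over-quota = $333,378.99 − $248,148.36 = $85,230.63.
In-quota duty = $248,148.36 × 10% = $24,814.84. Over-quota duty = $85,230.63 × 28.5% = $24,290.73.
Line duty = $24,814.84 + $24,290.73 = $49,105.57.
Line 3 (B-570, Ilesta, 1,538 pairs, $116,841.86):
Base rate for B-570 is $6.62/pair.
Origin Ilesta qualifies under the Tyron–Ilesta agreement and B-570 is covered: preferential rate Free applies instead.
Duty = $116,841.86 × 0% = $0.00.
Line 4 (F-196, Oristan, 1,821 kg, $362,488.26):
Base rate for F-196 is 8.5% + $0.15/kg.
Additional duty on F-196 from Oristan: +25.4%. Applied ad valorem rate: 8.5% + 25.4% = 33.9%.
Duty = $362,488.26 × 33.9% + 1,821 × $0.15 = $123,156.67.
Total = $377,592.52 + $49,105.57 + $0.00 + $123,156.67 = $549,854.76.

$549,854.76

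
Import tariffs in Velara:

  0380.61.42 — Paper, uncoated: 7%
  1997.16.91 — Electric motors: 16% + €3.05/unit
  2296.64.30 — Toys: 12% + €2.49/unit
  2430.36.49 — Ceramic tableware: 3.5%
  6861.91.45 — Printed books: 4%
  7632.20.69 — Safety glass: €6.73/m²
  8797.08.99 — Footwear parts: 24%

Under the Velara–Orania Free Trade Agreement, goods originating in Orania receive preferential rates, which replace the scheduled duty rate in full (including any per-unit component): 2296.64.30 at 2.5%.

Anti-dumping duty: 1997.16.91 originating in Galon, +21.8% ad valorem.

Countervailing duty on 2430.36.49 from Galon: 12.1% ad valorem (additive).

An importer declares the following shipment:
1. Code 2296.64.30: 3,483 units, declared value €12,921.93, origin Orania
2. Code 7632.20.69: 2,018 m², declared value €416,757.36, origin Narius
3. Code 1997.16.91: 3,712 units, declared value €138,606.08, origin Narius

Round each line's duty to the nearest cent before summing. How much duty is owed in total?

Line 1 (2296.64.30, Orania, 3,483 units, €12,921.93):
Base rate for 2296.64.30 is 12% + €2.49/unit.
Origin Orania qualifies under the Velara–Orania agreement and 2296.64.30 is covered: preferential rate 2.5% applies instead.
Duty = €12,921.93 × 2.5% = €323.05.
Line 2 (7632.20.69, Narius, 2,018 m², €416,757.36):
Base rate for 7632.20.69 is €6.73/m².
Duty = 2,018 × €6.73 = €13,581.14.
Line 3 (1997.16.91, Narius, 3,712 units, €138,606.08):
Base rate for 1997.16.91 is 16% + €3.05/unit.
The additional-duty order on 1997.16.91 targets Galon, not Narius; it does not apply.
Duty = €138,606.08 × 16% + 3,712 × €3.05 = €33,498.57.
Total = €323.05 + €13,581.14 + €33,498.57 = €47,402.76.

€47,402.76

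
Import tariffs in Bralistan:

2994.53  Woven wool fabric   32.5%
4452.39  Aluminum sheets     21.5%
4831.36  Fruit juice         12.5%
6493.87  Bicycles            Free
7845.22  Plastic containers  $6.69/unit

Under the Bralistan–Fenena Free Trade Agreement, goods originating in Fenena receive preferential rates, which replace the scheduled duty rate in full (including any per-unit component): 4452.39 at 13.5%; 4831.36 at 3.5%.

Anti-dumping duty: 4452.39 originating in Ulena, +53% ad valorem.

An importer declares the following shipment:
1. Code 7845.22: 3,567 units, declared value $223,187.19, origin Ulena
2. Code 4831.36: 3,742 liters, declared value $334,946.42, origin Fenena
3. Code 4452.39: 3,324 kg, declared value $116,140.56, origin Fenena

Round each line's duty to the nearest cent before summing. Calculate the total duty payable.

$51,265.33

Line 1 (7845.22, Ulena, 3,567 units, $223,187.19):
Base rate for 7845.22 is $6.69/unit.
Duty = 3,567 × $6.69 = $23,863.23.
Line 2 (4831.36, Fenena, 3,742 liters, $334,946.42):
Base rate for 4831.36 is 12.5%.
Origin Fenena qualifies under the Bralistan–Fenena agreement and 4831.36 is covered: preferential rate 3.5% applies instead.
Duty = $334,946.42 × 3.5% = $11,723.12.
Line 3 (4452.39, Fenena, 3,324 kg, $116,140.56):
Base rate for 4452.39 is 21.5%.
Origin Fenena qualifies under the Bralistan–Fenena agreement and 4452.39 is covered: preferential rate 13.5% applies instead.
The additional-duty order on 4452.39 targets Ulena, not Fenena; it does not apply.
Duty = $116,140.56 × 13.5% = $15,678.98.
Total = $23,863.23 + $11,723.12 + $15,678.98 = $51,265.33.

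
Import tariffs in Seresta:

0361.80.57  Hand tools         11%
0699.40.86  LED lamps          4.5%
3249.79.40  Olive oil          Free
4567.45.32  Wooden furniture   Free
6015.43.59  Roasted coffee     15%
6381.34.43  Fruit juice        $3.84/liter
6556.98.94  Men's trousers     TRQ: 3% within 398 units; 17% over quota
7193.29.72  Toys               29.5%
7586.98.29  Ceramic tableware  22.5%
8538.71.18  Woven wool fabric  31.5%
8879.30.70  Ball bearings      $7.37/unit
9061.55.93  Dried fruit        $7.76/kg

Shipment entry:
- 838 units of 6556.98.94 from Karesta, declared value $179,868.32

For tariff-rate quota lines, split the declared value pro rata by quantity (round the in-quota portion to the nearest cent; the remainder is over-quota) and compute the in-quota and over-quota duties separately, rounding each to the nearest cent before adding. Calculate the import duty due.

$18,617.87

Line 1 (6556.98.94, Karesta, 838 units, $179,868.32):
Code 6556.98.94 is under a tariff-rate quota (threshold 398 units). In-quota: 398 units at 3%; over-quota: 440 units at 17%.
Pro-rata value split: in-quota = $179,868.32 × 398/838 = $85,426.72; over-quota = $179,868.32 − $85,426.72 = $94,441.60.
In-quota duty = $85,426.72 × 3% = $2,562.80. Over-quota duty = $94,441.60 × 17% = $16,055.07.
Line duty = $2,562.80 + $16,055.07 = $18,617.87.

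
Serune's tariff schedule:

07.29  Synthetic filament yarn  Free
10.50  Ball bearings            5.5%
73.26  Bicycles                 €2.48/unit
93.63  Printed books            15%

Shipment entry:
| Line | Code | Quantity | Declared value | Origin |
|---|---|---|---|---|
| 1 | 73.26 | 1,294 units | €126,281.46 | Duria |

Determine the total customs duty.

€3,209.12

Line 1 (73.26, Duria, 1,294 units, €126,281.46):
Base rate for 73.26 is €2.48/unit.
Duty = 1,294 × €2.48 = €3,209.12.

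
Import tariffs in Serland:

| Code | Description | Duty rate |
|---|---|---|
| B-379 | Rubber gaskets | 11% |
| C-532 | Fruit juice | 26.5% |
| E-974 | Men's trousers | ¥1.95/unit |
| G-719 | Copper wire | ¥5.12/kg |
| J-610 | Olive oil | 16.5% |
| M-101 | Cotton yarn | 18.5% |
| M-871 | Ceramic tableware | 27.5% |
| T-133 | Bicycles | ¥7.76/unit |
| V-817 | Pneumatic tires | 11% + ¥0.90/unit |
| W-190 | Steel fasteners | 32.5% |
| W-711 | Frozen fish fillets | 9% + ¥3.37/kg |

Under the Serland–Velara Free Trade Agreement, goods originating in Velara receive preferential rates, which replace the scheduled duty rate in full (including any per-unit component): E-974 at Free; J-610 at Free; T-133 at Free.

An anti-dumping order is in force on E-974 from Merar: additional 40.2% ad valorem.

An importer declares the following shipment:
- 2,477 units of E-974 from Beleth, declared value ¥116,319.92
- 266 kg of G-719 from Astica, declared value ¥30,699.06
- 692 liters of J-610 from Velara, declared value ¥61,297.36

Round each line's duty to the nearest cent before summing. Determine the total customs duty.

¥6,192.07

Line 1 (E-974, Beleth, 2,477 units, ¥116,319.92):
Base rate for E-974 is ¥1.95/unit.
E-974 has an FTA preferential rate, but origin Beleth is not Velara; base rate stands.
The additional-duty order on E-974 targets Merar, not Beleth; it does not apply.
Duty = 2,477 × ¥1.95 = ¥4,830.15.
Line 2 (G-719, Astica, 266 kg, ¥30,699.06):
Base rate for G-719 is ¥5.12/kg.
Duty = 266 × ¥5.12 = ¥1,361.92.
Line 3 (J-610, Velara, 692 liters, ¥61,297.36):
Base rate for J-610 is 16.5%.
Origin Velara qualifies under the Serland–Velara agreement and J-610 is covered: preferential rate Free applies instead.
Duty = ¥61,297.36 × 0% = ¥0.00.
Total = ¥4,830.15 + ¥1,361.92 + ¥0.00 = ¥6,192.07.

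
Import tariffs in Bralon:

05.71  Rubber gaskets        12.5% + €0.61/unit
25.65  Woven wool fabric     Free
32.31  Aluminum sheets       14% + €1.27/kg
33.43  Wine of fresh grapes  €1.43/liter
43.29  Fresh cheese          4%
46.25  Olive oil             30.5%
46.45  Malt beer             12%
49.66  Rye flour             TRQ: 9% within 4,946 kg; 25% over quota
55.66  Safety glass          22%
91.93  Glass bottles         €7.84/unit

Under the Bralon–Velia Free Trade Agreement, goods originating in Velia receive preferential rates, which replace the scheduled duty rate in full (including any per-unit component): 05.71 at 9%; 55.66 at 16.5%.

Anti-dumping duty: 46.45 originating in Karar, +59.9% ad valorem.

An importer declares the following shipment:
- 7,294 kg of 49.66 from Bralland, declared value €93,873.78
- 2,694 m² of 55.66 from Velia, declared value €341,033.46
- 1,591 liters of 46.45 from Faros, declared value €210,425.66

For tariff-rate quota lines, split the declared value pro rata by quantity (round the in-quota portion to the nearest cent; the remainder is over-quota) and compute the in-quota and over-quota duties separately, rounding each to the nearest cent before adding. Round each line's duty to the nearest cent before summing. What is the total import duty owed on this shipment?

Line 1 (49.66, Bralland, 7,294 kg, €93,873.78):
Code 49.66 is under a tariff-rate quota (threshold 4,946 kg). In-quota: 4,946 kg at 9%; over-quota: 2,348 kg at 25%.
Pro-rata value split: in-quota = €93,873.78 × 4,946/7,294 = €63,655.02; over-quota = €93,873.78 − €63,655.02 = €30,218.76.
In-quota duty = €63,655.02 × 9% = €5,728.95. Over-quota duty = €30,218.76 × 25% = €7,554.69.
Line duty = €5,728.95 + €7,554.69 = €13,283.64.
Line 2 (55.66, Velia, 2,694 m², €341,033.46):
Base rate for 55.66 is 22%.
Origin Velia qualifies under the Bralon–Velia agreement and 55.66 is covered: preferential rate 16.5% applies instead.
Duty = €341,033.46 × 16.5% = €56,270.52.
Line 3 (46.45, Faros, 1,591 liters, €210,425.66):
Base rate for 46.45 is 12%.
The additional-duty order on 46.45 targets Karar, not Faros; it does not apply.
Duty = €210,425.66 × 12% = €25,251.08.
Total = €13,283.64 + €56,270.52 + €25,251.08 = €94,805.24.

€94,805.24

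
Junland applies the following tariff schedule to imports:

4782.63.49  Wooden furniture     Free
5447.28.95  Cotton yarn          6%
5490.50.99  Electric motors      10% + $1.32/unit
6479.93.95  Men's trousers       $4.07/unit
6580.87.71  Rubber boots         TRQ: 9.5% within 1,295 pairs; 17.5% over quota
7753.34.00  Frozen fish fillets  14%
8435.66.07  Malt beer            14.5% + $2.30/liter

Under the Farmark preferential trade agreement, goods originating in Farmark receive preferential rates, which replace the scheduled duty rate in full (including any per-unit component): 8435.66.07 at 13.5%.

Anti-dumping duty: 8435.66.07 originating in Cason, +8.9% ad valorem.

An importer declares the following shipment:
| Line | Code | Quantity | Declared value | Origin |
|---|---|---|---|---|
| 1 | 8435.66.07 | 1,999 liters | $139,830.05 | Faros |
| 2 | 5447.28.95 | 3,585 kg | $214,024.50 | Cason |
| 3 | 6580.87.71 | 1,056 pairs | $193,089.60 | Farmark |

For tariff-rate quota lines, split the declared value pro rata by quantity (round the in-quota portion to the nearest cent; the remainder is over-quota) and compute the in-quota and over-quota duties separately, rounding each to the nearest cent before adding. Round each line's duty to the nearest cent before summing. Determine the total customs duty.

$56,058.04

Line 1 (8435.66.07, Faros, 1,999 liters, $139,830.05):
Base rate for 8435.66.07 is 14.5% + $2.30/liter.
8435.66.07 has an FTA preferential rate, but origin Faros is not Farmark; base rate stands.
The additional-duty order on 8435.66.07 targets Cason, not Faros; it does not apply.
Duty = $139,830.05 × 14.5% + 1,999 × $2.30 = $24,873.06.
Line 2 (5447.28.95, Cason, 3,585 kg, $214,024.50):
Base rate for 5447.28.95 is 6%.
Duty = $214,024.50 × 6% = $12,841.47.
Line 3 (6580.87.71, Farmark, 1,056 pairs, $193,089.60):
Code 6580.87.71 is under a tariff-rate quota (threshold 1,295 pairs). Quantity 1,056 pairs is within the quota, so the in-quota rate 9.5% applies to the full value.
Duty = $193,089.60 × 9.5% = $18,343.51.
Total = $24,873.06 + $12,841.47 + $18,343.51 = $56,058.04.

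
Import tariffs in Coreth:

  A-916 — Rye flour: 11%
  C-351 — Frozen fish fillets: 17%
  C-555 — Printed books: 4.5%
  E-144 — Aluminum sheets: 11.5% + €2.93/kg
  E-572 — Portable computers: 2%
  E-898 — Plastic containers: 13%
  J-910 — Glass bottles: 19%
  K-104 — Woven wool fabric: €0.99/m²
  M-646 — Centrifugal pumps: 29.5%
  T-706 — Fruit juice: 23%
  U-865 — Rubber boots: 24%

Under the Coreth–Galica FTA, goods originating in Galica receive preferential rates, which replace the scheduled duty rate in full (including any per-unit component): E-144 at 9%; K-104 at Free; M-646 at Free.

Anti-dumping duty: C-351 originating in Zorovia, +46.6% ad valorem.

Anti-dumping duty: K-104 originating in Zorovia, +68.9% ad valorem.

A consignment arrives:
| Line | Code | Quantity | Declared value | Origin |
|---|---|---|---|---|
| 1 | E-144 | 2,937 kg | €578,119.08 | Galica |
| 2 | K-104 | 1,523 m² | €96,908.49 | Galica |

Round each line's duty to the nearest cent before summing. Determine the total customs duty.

Line 1 (E-144, Galica, 2,937 kg, €578,119.08):
Base rate for E-144 is 11.5% + €2.93/kg.
Origin Galica qualifies under the Coreth–Galica agreement and E-144 is covered: preferential rate 9% applies instead.
Duty = €578,119.08 × 9% = €52,030.72.
Line 2 (K-104, Galica, 1,523 m², €96,908.49):
Base rate for K-104 is €0.99/m².
Origin Galica qualifies under the Coreth–Galica agreement and K-104 is covered: preferential rate Free applies instead.
The additional-duty order on K-104 targets Zorovia, not Galica; it does not apply.
Duty = €96,908.49 × 0% = €0.00.
Total = €52,030.72 + €0.00 = €52,030.72.

€52,030.72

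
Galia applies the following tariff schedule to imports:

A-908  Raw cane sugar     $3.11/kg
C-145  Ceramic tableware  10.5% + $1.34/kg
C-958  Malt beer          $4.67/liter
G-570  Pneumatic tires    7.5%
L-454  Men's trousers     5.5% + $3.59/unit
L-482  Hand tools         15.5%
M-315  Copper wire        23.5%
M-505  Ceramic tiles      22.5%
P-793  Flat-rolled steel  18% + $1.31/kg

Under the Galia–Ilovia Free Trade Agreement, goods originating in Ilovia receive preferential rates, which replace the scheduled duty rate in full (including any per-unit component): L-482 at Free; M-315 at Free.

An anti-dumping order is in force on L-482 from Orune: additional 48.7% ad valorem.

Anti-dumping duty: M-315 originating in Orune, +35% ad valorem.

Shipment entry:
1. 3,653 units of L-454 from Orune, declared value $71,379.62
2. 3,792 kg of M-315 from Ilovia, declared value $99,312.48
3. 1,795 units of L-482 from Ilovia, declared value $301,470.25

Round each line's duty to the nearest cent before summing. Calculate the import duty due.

$17,040.15

Line 1 (L-454, Orune, 3,653 units, $71,379.62):
Base rate for L-454 is 5.5% + $3.59/unit.
Duty = $71,379.62 × 5.5% + 3,653 × $3.59 = $17,040.15.
Line 2 (M-315, Ilovia, 3,792 kg, $99,312.48):
Base rate for M-315 is 23.5%.
Origin Ilovia qualifies under the Galia–Ilovia agreement and M-315 is covered: preferential rate Free applies instead.
The additional-duty order on M-315 targets Orune, not Ilovia; it does not apply.
Duty = $99,312.48 × 0% = $0.00.
Line 3 (L-482, Ilovia, 1,795 units, $301,470.25):
Base rate for L-482 is 15.5%.
Origin Ilovia qualifies under the Galia–Ilovia agreement and L-482 is covered: preferential rate Free applies instead.
The additional-duty order on L-482 targets Orune, not Ilovia; it does not apply.
Duty = $301,470.25 × 0% = $0.00.
Total = $17,040.15 + $0.00 + $0.00 = $17,040.15.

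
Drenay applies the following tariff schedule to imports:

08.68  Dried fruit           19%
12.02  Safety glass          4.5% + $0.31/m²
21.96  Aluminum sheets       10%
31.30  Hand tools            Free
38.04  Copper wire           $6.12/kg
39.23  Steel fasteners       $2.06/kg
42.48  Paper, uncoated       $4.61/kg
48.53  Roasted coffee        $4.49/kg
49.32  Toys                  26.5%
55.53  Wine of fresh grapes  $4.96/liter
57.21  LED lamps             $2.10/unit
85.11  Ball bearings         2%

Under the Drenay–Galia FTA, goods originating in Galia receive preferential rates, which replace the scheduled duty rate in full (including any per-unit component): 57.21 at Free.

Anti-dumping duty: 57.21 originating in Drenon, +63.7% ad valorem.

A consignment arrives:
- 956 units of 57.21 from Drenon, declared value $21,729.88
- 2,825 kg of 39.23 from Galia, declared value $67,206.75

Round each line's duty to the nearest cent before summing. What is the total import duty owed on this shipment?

Line 1 (57.21, Drenon, 956 units, $21,729.88):
Base rate for 57.21 is $2.10/unit.
57.21 has an FTA preferential rate, but origin Drenon is not Galia; base rate stands.
Additional duty on 57.21 from Drenon: +63.7% ad valorem. Applied ad valorem rate = 63.7%.
Duty = $21,729.88 × 63.7% + 956 × $2.10 = $15,849.53.
Line 2 (39.23, Galia, 2,825 kg, $67,206.75):
Base rate for 39.23 is $2.06/kg.
Origin Galia is the FTA partner but 39.23 is not on the preference list; base rate stands.
Duty = 2,825 × $2.06 = $5,819.50.
Total = $15,849.53 + $5,819.50 = $21,669.03.

$21,669.03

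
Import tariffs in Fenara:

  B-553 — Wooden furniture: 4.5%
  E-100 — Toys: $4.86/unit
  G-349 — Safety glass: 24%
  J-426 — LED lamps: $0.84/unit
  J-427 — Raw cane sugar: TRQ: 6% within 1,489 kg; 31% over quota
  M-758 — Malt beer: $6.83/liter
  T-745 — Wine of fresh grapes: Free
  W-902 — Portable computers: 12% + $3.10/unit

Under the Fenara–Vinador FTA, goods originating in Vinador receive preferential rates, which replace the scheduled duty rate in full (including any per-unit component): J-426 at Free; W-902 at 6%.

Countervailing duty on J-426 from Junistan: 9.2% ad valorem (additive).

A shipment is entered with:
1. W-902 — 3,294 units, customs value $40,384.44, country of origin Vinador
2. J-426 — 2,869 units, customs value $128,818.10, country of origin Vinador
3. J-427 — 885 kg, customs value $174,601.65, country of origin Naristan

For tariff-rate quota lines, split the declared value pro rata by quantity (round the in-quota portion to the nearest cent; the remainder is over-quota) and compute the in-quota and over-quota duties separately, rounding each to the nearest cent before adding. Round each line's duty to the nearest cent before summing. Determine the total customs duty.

$12,899.17

Line 1 (W-902, Vinador, 3,294 units, $40,384.44):
Base rate for W-902 is 12% + $3.10/unit.
Origin Vinador qualifies under the Fenara–Vinador agreement and W-902 is covered: preferential rate 6% applies instead.
Duty = $40,384.44 × 6% = $2,423.07.
Line 2 (J-426, Vinador, 2,869 units, $128,818.10):
Base rate for J-426 is $0.84/unit.
Origin Vinador qualifies under the Fenara–Vinador agreement and J-426 is covered: preferential rate Free applies instead.
The additional-duty order on J-426 targets Junistan, not Vinador; it does not apply.
Duty = $128,818.10 × 0% = $0.00.
Line 3 (J-427, Naristan, 885 kg, $174,601.65):
Code J-427 is under a tariff-rate quota (threshold 1,489 kg). Quantity 885 kg is within the quota, so the in-quota rate 6% applies to the full value.
Duty = $174,601.65 × 6% = $10,476.10.
Total = $2,423.07 + $0.00 + $10,476.10 = $12,899.17.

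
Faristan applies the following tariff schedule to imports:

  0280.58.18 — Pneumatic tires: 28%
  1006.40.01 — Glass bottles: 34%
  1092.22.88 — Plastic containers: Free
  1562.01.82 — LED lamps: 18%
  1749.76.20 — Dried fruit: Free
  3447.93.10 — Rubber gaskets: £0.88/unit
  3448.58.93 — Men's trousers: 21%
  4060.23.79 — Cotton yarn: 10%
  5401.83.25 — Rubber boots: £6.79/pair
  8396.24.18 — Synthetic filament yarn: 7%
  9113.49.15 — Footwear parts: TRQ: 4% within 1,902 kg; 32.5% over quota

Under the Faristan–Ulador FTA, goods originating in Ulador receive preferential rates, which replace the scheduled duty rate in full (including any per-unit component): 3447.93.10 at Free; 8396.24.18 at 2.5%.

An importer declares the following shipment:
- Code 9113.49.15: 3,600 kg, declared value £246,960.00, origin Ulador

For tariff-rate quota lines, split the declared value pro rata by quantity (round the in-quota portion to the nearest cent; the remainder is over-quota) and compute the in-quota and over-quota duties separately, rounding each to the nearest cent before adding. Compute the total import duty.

Line 1 (9113.49.15, Ulador, 3,600 kg, £246,960.00):
Code 9113.49.15 is under a tariff-rate quota (threshold 1,902 kg). In-quota: 1,902 kg at 4%; over-quota: 1,698 kg at 32.5%.
Pro-rata value split: in-quota = £246,960.00 × 1,902/3,600 = £130,477.20; over-quota = £246,960.00 − £130,477.20 = £116,482.80.
In-quota duty = £130,477.20 × 4% = £5,219.09. Over-quota duty = £116,482.80 × 32.5% = £37,856.91.
Line duty = £5,219.09 + £37,856.91 = £43,076.00.

£43,076.00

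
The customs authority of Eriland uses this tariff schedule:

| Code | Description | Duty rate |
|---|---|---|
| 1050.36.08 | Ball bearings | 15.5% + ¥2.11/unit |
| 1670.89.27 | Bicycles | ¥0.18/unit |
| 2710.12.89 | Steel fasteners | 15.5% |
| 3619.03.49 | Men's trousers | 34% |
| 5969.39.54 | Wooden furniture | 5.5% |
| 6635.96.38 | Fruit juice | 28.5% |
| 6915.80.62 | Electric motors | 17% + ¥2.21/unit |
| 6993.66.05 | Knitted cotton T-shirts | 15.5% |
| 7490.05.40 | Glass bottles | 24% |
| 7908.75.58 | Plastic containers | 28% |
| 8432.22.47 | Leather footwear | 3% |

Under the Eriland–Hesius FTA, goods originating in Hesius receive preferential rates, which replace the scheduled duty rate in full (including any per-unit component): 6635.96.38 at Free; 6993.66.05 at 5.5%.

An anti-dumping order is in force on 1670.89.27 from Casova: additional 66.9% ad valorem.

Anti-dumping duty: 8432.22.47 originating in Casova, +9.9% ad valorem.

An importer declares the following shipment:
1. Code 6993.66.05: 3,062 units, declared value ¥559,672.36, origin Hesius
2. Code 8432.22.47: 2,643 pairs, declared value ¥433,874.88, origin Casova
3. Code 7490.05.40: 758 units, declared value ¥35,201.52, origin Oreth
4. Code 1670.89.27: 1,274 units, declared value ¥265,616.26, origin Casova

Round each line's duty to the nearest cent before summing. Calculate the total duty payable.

¥273,126.80

Line 1 (6993.66.05, Hesius, 3,062 units, ¥559,672.36):
Base rate for 6993.66.05 is 15.5%.
Origin Hesius qualifies under the Eriland–Hesius agreement and 6993.66.05 is covered: preferential rate 5.5% applies instead.
Duty = ¥559,672.36 × 5.5% = ¥30,781.98.
Line 2 (8432.22.47, Casova, 2,643 pairs, ¥433,874.88):
Base rate for 8432.22.47 is 3%.
Additional duty on 8432.22.47 from Casova: +9.9%. Applied ad valorem rate: 3% + 9.9% = 12.9%.
Duty = ¥433,874.88 × 12.9% = ¥55,969.86.
Line 3 (7490.05.40, Oreth, 758 units, ¥35,201.52):
Base rate for 7490.05.40 is 24%.
Duty = ¥35,201.52 × 24% = ¥8,448.36.
Line 4 (1670.89.27, Casova, 1,274 units, ¥265,616.26):
Base rate for 1670.89.27 is ¥0.18/unit.
Additional duty on 1670.89.27 from Casova: +66.9% ad valorem. Applied ad valorem rate = 66.9%.
Duty = ¥265,616.26 × 66.9% + 1,274 × ¥0.18 = ¥177,926.60.
Total = ¥30,781.98 + ¥55,969.86 + ¥8,448.36 + ¥177,926.60 = ¥273,126.80.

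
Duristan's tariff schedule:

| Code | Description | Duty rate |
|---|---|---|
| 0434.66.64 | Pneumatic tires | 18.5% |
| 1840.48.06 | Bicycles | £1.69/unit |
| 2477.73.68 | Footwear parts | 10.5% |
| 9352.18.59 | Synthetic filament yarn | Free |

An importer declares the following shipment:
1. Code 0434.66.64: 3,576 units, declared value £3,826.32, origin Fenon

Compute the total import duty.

£707.87

Line 1 (0434.66.64, Fenon, 3,576 units, £3,826.32):
Base rate for 0434.66.64 is 18.5%.
Duty = £3,826.32 × 18.5% = £707.87.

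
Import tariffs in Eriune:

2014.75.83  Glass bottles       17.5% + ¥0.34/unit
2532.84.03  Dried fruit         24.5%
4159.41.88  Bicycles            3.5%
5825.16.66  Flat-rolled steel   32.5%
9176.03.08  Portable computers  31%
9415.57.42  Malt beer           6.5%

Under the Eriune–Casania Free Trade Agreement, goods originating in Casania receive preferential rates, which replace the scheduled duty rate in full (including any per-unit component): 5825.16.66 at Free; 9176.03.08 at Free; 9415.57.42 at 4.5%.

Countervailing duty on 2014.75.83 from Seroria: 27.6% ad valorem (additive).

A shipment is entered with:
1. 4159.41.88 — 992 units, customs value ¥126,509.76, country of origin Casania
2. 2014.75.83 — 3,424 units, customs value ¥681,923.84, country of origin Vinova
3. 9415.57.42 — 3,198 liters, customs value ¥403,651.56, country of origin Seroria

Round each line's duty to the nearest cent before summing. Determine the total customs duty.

Line 1 (4159.41.88, Casania, 992 units, ¥126,509.76):
Base rate for 4159.41.88 is 3.5%.
Origin Casania is the FTA partner but 4159.41.88 is not on the preference list; base rate stands.
Duty = ¥126,509.76 × 3.5% = ¥4,427.84.
Line 2 (2014.75.83, Vinova, 3,424 units, ¥681,923.84):
Base rate for 2014.75.83 is 17.5% + ¥0.34/unit.
The additional-duty order on 2014.75.83 targets Seroria, not Vinova; it does not apply.
Duty = ¥681,923.84 × 17.5% + 3,424 × ¥0.34 = ¥120,500.83.
Line 3 (9415.57.42, Seroria, 3,198 liters, ¥403,651.56):
Base rate for 9415.57.42 is 6.5%.
9415.57.42 has an FTA preferential rate, but origin Seroria is not Casania; base rate stands.
Duty = ¥403,651.56 × 6.5% = ¥26,237.35.
Total = ¥4,427.84 + ¥120,500.83 + ¥26,237.35 = ¥151,166.02.

¥151,166.02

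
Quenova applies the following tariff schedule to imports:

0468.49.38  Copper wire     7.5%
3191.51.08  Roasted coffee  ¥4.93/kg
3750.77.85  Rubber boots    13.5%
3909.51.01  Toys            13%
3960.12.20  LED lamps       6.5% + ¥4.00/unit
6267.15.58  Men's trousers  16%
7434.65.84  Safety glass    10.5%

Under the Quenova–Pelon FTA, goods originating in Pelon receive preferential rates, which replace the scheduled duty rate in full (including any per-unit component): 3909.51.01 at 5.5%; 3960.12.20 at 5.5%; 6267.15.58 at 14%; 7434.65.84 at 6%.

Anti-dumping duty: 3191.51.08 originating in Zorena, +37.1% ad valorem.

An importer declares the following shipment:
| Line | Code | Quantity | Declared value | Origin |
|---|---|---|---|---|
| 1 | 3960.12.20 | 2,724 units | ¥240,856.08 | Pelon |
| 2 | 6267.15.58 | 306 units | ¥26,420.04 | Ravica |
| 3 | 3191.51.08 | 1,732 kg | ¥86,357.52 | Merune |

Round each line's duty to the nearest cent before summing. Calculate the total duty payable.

¥26,013.05

Line 1 (3960.12.20, Pelon, 2,724 units, ¥240,856.08):
Base rate for 3960.12.20 is 6.5% + ¥4.00/unit.
Origin Pelon qualifies under the Quenova–Pelon agreement and 3960.12.20 is covered: preferential rate 5.5% applies instead.
Duty = ¥240,856.08 × 5.5% = ¥13,247.08.
Line 2 (6267.15.58, Ravica, 306 units, ¥26,420.04):
Base rate for 6267.15.58 is 16%.
6267.15.58 has an FTA preferential rate, but origin Ravica is not Pelon; base rate stands.
Duty = ¥26,420.04 × 16% = ¥4,227.21.
Line 3 (3191.51.08, Merune, 1,732 kg, ¥86,357.52):
Base rate for 3191.51.08 is ¥4.93/kg.
The additional-duty order on 3191.51.08 targets Zorena, not Merune; it does not apply.
Duty = 1,732 × ¥4.93 = ¥8,538.76.
Total = ¥13,247.08 + ¥4,227.21 + ¥8,538.76 = ¥26,013.05.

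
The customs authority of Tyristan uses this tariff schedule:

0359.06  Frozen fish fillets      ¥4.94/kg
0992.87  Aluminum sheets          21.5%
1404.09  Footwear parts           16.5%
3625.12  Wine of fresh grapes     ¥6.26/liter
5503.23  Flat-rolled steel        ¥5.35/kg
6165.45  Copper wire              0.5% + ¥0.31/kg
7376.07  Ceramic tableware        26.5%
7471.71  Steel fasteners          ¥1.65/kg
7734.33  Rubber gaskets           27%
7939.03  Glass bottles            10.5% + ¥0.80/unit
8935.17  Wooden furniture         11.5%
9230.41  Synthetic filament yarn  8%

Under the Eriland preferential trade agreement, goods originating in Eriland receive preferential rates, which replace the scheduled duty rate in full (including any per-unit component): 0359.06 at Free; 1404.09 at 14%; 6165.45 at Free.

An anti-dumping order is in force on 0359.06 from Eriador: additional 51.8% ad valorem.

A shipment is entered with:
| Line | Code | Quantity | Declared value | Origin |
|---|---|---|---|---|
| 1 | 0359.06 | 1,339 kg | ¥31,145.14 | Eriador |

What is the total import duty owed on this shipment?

¥22,747.84

Line 1 (0359.06, Eriador, 1,339 kg, ¥31,145.14):
Base rate for 0359.06 is ¥4.94/kg.
0359.06 has an FTA preferential rate, but origin Eriador is not Eriland; base rate stands.
Additional duty on 0359.06 from Eriador: +51.8% ad valorem. Applied ad valorem rate = 51.8%.
Duty = ¥31,145.14 × 51.8% + 1,339 × ¥4.94 = ¥22,747.84.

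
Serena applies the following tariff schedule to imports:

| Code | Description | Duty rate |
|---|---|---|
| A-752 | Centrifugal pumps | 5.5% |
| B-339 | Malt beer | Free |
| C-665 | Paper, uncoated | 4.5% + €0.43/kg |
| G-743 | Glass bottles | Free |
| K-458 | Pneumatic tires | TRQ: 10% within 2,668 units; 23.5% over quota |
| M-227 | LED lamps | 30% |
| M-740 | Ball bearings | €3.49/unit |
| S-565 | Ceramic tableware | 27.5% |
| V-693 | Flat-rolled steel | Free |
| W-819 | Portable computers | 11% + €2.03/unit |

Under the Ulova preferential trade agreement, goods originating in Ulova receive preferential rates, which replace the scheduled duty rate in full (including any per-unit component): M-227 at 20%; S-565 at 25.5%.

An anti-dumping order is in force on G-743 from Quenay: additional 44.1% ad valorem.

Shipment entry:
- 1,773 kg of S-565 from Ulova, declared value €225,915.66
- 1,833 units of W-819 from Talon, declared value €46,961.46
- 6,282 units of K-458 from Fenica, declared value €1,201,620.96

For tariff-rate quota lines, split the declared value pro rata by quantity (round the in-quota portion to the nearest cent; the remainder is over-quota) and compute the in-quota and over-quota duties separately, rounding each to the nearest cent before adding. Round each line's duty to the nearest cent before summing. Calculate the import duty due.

Line 1 (S-565, Ulova, 1,773 kg, €225,915.66):
Base rate for S-565 is 27.5%.
Origin Ulova qualifies under the Serena–Ulova agreement and S-565 is covered: preferential rate 25.5% applies instead.
Duty = €225,915.66 × 25.5% = €57,608.49.
Line 2 (W-819, Talon, 1,833 units, €46,961.46):
Base rate for W-819 is 11% + €2.03/unit.
Duty = €46,961.46 × 11% + 1,833 × €2.03 = €8,886.75.
Line 3 (K-458, Fenica, 6,282 units, €1,201,620.96):
Code K-458 is under a tariff-rate quota (threshold 2,668 units). In-quota: 2,668 units at 10%; over-quota: 3,614 units at 23.5%.
Pro-rata value split: in-quota = €1,201,620.96 × 2,668/6,282 = €510,335.04; over-quota = €1,201,620.96 − €510,335.04 = €691,285.92.
In-quota duty = €510,335.04 × 10% = €51,033.50. Over-quota duty = €691,285.92 × 23.5% = €162,452.19.
Line duty = €51,033.50 + €162,452.19 = €213,485.69.
Total = €57,608.49 + €8,886.75 + €213,485.69 = €279,980.93.

€279,980.93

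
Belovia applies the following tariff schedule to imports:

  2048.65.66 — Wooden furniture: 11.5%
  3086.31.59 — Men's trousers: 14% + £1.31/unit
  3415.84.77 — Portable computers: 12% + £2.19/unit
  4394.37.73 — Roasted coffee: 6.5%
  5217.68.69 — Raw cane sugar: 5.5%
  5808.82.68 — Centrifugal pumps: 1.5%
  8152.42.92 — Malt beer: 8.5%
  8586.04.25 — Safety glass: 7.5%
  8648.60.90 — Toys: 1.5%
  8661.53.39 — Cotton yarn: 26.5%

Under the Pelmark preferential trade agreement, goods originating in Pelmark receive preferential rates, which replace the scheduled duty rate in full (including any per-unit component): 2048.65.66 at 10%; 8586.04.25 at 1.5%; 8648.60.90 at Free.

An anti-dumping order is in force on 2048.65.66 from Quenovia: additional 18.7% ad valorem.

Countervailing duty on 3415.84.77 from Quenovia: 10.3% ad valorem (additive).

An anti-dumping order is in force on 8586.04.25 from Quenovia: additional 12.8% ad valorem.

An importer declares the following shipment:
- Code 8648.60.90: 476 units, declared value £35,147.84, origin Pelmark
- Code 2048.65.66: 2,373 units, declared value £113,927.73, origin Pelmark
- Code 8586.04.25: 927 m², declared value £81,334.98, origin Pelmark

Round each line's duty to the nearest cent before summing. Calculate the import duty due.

Line 1 (8648.60.90, Pelmark, 476 units, £35,147.84):
Base rate for 8648.60.90 is 1.5%.
Origin Pelmark qualifies under the Belovia–Pelmark agreement and 8648.60.90 is covered: preferential rate Free applies instead.
Duty = £35,147.84 × 0% = £0.00.
Line 2 (2048.65.66, Pelmark, 2,373 units, £113,927.73):
Base rate for 2048.65.66 is 11.5%.
Origin Pelmark qualifies under the Belovia–Pelmark agreement and 2048.65.66 is covered: preferential rate 10% applies instead.
The additional-duty order on 2048.65.66 targets Quenovia, not Pelmark; it does not apply.
Duty = £113,927.73 × 10% = £11,392.77.
Line 3 (8586.04.25, Pelmark, 927 m², £81,334.98):
Base rate for 8586.04.25 is 7.5%.
Origin Pelmark qualifies under the Belovia–Pelmark agreement and 8586.04.25 is covered: preferential rate 1.5% applies instead.
The additional-duty order on 8586.04.25 targets Quenovia, not Pelmark; it does not apply.
Duty = £81,334.98 × 1.5% = £1,220.02.
Total = £0.00 + £11,392.77 + £1,220.02 = £12,612.79.

£12,612.79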